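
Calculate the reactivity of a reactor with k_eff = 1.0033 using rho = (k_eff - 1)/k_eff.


rho = (k_eff - 1) / k_eff
rho = (1.0033 - 1) / 1.0033
rho = 0.0032891

0.0032891


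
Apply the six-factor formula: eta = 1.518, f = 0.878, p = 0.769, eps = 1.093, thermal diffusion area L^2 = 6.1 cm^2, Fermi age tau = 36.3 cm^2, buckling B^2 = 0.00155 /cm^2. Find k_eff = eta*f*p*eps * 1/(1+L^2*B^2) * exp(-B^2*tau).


k_inf = eta*f*p*eps = 1.518*0.878*0.769*1.093 = 1.120244
P_TNL = 1/(1 + L^2*B^2) = 1/(1 + 6.1*0.00155) = 0.9906336
P_FNL = exp(-B^2*tau) = exp(-0.00155*36.3) = 0.9452886
k_eff = k_inf * P_TNL * P_FNL = 1.120244 * 0.9906336 * 0.9452886
k_eff = 1.0490

1.0490


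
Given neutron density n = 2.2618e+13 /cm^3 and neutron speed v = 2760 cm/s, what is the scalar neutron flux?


phi = n * v
phi = 2.2618e+13 * 2760
phi = 6.2426e+16 /cm^2/s

6.2426e+16


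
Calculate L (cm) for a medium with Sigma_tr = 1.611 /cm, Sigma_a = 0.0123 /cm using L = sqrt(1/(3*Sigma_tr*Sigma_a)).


D = 1 / (3 * Sigma_tr) = 1 / (3 * 1.611) = 0.2069108 cm
L = sqrt(D / Sigma_a)
L = sqrt(0.2069108 / 0.0123)
L = 4.1015 cm

4.1015


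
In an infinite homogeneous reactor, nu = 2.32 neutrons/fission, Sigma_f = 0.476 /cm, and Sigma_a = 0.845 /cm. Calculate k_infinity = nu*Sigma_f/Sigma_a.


k_inf = nu * Sigma_f / Sigma_a
k_inf = 2.32 * 0.476 / 0.845
k_inf = 1.3069

1.3069


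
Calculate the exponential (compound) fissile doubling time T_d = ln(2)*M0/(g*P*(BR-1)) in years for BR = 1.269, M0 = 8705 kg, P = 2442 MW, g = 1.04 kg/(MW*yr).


Breeding gain G = BR - 1 = 1.269 - 1 = 0.269
Fissile production rate = g * P * G = 1.04 * 2442 * 0.269 = 683.17392 kg/yr
T_d = ln(2) * M0 / (g * P * G)
T_d = ln(2) * 8705 / 683.17392 = 8.8321 yr

8.8321


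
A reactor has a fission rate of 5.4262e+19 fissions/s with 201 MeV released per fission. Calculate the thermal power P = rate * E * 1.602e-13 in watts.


P = fission_rate * E_MeV * 1.602e-13
P = 5.4262e+19 * 201 * 1.602e-13
P = 1.7472e+09 W

1.7472e+09


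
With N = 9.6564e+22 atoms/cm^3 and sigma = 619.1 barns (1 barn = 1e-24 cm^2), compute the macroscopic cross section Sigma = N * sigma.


Sigma = N * sigma_barns * 1e-24
Sigma = 9.6564e+22 * 619.1 * 1e-24
Sigma = 59.783 /cm

59.783


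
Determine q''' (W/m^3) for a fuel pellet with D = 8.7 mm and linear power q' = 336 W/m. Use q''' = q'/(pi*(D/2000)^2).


r = D / 2 / 1000 = 8.7 / 2 / 1000 = 0.00435 m
q''' = q' / (pi * r^2)
q''' = 336 / (pi * 0.00435^2)
q''' = 5.6521e+06 W/m^3

5.6521e+06


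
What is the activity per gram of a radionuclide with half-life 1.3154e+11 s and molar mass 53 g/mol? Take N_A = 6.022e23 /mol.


lambda = ln(2) / t_half = ln(2) / 1.3154e+11 = 5.269478e-12 /s
SA = lambda * N_A / M
SA = 5.269478e-12 * 6.022e23 / 53
SA = 5.9873e+10 Bq/g

5.9873e+10


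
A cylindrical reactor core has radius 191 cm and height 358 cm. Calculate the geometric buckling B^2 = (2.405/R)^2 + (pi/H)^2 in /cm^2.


B^2 = (2.405/R)^2 + (pi/H)^2
B^2 = (2.405/191)^2 + (pi/358)^2
B^2 = 2.3556e-04 /cm^2

2.3556e-04


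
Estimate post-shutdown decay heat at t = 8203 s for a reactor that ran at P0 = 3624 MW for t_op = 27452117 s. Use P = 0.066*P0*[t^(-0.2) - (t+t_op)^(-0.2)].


P/P0 = 0.066 * [t^(-0.2) - (t + t_op)^(-0.2)]
P/P0 = 0.066 * [8203^(-0.2) - (8203 + 27452117)^(-0.2)]
P/P0 = 0.066 * [0.1648942 - 0.03252811] = 0.008736162
P = 3624 * 0.008736162 = 31.660 MW

31.660


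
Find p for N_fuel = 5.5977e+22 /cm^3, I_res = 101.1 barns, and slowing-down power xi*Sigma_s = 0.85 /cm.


p = exp(-N * I * 1e-24 / (xi*Sigma_s))
p = exp(-5.5977e+22 * 101.1 * 1e-24 / 0.85)
p = 0.0012837

0.0012837


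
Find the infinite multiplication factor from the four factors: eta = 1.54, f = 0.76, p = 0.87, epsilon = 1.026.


k_inf = eta * f * p * epsilon
k_inf = 1.54 * 0.76 * 0.87 * 1.026
k_inf = 1.0447

1.0447


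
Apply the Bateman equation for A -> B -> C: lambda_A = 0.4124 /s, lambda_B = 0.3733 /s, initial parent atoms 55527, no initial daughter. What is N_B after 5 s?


N_B(t) = lambda_A * N_A0 / (lambda_B - lambda_A) * [exp(-lambda_A*t) - exp(-lambda_B*t)]
exp(-0.4124*5) = 0.1271993; exp(-0.3733*5) = 0.1546640
N_B = 0.4124 * 55527 / (0.3733 - 0.4124) * (0.1271993 - 0.1546640)
N_B = 16085

16085


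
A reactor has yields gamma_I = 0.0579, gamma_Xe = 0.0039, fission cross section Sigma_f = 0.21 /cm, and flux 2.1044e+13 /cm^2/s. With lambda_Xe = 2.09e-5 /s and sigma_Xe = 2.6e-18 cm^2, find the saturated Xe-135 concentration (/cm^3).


Xe_eq = (gamma_I + gamma_Xe) * Sigma_f * phi / (lambda_Xe + sigma_Xe * phi)
Numerator = (0.0579 + 0.0039) * 0.21 * 2.1044e+13 = 2.731090e+11
Denominator = 2.09e-5 + 2.6e-18 * 2.1044e+13 = 7.561440e-05
Xe_eq = 2.731090e+11 / 7.561440e-05 = 3.6119e+15 /cm^3

3.6119e+15


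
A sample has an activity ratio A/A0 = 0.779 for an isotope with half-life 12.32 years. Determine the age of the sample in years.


lambda = ln(2) / t_half = ln(2) / 12.32 = 0.05626195 /yr
t = -ln(A/A0) / lambda
t = -ln(0.779) / 0.05626195
t = 4.4390 yr

4.4390


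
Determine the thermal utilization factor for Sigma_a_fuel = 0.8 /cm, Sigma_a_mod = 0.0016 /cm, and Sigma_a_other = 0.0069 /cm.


f = Sigma_a_fuel / (Sigma_a_fuel + Sigma_a_mod + Sigma_a_other)
f = 0.8 / (0.8 + 0.0016 + 0.0069)
f = 0.98949

0.98949


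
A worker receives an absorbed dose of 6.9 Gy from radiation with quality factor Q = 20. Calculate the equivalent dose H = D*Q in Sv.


H = D * Q
H = 6.9 * 20
H = 138.00 Sv

138.00


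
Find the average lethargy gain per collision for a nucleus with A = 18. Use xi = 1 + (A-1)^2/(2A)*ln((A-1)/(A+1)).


xi = 1 + (A-1)^2/(2A) * ln((A-1)/(A+1))
xi = 1 + (18-1)^2/(2*18) * ln((18-1)/(18 +1))
xi = 0.10711

0.10711


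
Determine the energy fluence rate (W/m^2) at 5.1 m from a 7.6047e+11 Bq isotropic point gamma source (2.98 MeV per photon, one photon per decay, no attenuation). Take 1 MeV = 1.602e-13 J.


psi = A * E * 1.602e-13 / (4*pi*r^2)
psi = 7.6047e+11 * 2.98 * 1.602e-13 / (4*pi*5.1^2)
psi = 0.0011107 W/m^2

0.0011107


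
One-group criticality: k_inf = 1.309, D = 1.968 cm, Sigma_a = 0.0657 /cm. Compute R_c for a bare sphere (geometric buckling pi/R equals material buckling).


L^2 = D / Sigma_a = 1.968 / 0.0657 = 29.95434 cm^2
B_m^2 = (k_inf - 1) / L^2 = (1.309 - 1) / 29.95434 = 0.01031570 /cm^2
For a bare sphere: B_g = pi/R, so R_c = pi / sqrt(B_m^2)
R_c = pi / sqrt(0.01031570) = 30.931 cm

30.931


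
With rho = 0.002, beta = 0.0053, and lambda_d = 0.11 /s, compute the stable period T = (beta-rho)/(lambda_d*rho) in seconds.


T = (beta - rho) / (lambda_d * rho)
T = (0.0053 - 0.002) / (0.11 * 0.002)
T = 15.000 s

15.000


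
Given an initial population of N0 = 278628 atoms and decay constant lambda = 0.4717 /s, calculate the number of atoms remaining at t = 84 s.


N = N0 * exp(-lambda * t)
N = 278628 * exp(-0.4717 * 84)
N = 1.7261e-12

1.7261e-12


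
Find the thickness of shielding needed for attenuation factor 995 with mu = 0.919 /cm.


x = ln(factor) / mu
x = ln(995) / 0.919
x = 7.5111 cm

7.5111


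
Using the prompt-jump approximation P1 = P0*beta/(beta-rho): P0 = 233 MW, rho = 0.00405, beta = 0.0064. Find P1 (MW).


P1/P0 = beta / (beta - rho)
P1/P0 = 0.0064 / (0.0064 - 0.00405) = 2.723404
P1 = 233 * 2.723404 = 634.55 MW

634.55


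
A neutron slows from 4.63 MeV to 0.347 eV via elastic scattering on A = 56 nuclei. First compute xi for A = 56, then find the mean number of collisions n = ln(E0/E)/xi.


xi = 1 + (A-1)^2/(2A)*ln((A-1)/(A+1)) = 0.03529286 (for A = 56)
n = ln(E0/E) / xi
n = ln(4.63e6 / 0.347) / 0.03529286
n = ln(1.334294e+07) / 0.03529286 = 464.87

464.87


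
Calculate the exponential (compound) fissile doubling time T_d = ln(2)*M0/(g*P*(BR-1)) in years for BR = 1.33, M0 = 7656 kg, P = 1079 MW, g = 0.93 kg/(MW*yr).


Breeding gain G = BR - 1 = 1.33 - 1 = 0.33
Fissile production rate = g * P * G = 0.93 * 1079 * 0.33 = 331.1451 kg/yr
T_d = ln(2) * M0 / (g * P * G)
T_d = ln(2) * 7656 / 331.1451 = 16.025 yr

16.025


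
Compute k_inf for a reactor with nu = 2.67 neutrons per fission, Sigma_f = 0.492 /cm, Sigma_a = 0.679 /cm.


k_inf = nu * Sigma_f / Sigma_a
k_inf = 2.67 * 0.492 / 0.679
k_inf = 1.9347

1.9347


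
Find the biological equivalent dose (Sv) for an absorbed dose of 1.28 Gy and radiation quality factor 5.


H = D * Q
H = 1.28 * 5
H = 6.4000 Sv

6.4000


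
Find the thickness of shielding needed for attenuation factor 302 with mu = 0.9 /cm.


x = ln(factor) / mu
x = ln(302) / 0.9
x = 6.3449 cm

6.3449


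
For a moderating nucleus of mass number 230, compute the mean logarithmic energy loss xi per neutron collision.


xi = 1 + (A-1)^2/(2A) * ln((A-1)/(A+1))
xi = 1 + (230-1)^2/(2*230) * ln((230-1)/(230 +1))
xi = 0.0086705

0.0086705


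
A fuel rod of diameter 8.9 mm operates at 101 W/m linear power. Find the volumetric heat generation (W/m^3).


r = D / 2 / 1000 = 8.9 / 2 / 1000 = 0.00445 m
q''' = q' / (pi * r^2)
q''' = 101 / (pi * 0.00445^2)
q''' = 1.6235e+06 W/m^3

1.6235e+06


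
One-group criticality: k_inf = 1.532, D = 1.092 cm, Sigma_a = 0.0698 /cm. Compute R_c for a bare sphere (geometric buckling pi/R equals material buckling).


L^2 = D / Sigma_a = 1.092 / 0.0698 = 15.64470 cm^2
B_m^2 = (k_inf - 1) / L^2 = (1.532 - 1) / 15.64470 = 0.03400513 /cm^2
For a bare sphere: B_g = pi/R, so R_c = pi / sqrt(B_m^2)
R_c = pi / sqrt(0.03400513) = 17.036 cm

17.036


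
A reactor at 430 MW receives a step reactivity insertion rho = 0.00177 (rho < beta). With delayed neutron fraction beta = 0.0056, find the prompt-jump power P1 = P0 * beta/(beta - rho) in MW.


P1/P0 = beta / (beta - rho)
P1/P0 = 0.0056 / (0.0056 - 0.00177) = 1.462141
P1 = 430 * 1.462141 = 628.72 MW

628.72


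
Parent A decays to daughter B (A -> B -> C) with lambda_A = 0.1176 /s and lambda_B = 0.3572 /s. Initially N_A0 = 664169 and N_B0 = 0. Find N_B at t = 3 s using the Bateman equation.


N_B(t) = lambda_A * N_A0 / (lambda_B - lambda_A) * [exp(-lambda_A*t) - exp(-lambda_B*t)]
exp(-0.1176*3) = 0.7027177; exp(-0.3572*3) = 0.3424601
N_B = 0.1176 * 664169 / (0.3572 - 0.1176) * (0.7027177 - 0.3424601)
N_B = 117439

117439


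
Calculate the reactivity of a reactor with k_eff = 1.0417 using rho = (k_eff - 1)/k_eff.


rho = (k_eff - 1) / k_eff
rho = (1.0417 - 1) / 1.0417
rho = 0.040031

0.040031


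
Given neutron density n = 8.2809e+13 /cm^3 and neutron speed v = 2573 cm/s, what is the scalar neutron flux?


phi = n * v
phi = 8.2809e+13 * 2573
phi = 2.1307e+17 /cm^2/s

2.1307e+17


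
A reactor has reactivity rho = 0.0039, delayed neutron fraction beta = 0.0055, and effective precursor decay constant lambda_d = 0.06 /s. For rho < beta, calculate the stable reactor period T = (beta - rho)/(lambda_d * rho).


T = (beta - rho) / (lambda_d * rho)
T = (0.0055 - 0.0039) / (0.06 * 0.0039)
T = 6.8376 s

6.8376


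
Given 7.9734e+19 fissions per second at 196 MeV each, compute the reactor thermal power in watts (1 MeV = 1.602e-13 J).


P = fission_rate * E_MeV * 1.602e-13
P = 7.9734e+19 * 196 * 1.602e-13
P = 2.5036e+09 W

2.5036e+09


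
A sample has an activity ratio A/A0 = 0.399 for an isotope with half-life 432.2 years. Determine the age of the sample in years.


lambda = ln(2) / t_half = ln(2) / 432.2 = 0.001603765 /yr
t = -ln(A/A0) / lambda
t = -ln(0.399) / 0.001603765
t = 572.90 yr

572.90


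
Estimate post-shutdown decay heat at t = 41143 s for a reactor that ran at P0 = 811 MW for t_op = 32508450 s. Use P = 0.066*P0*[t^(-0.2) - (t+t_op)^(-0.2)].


P/P0 = 0.066 * [t^(-0.2) - (t + t_op)^(-0.2)]
P/P0 = 0.066 * [41143^(-0.2) - (41143 + 32508450)^(-0.2)]
P/P0 = 0.066 * [0.1194375 - 0.03144060] = 0.005807795
P = 811 * 0.005807795 = 4.7101 MW

4.7101


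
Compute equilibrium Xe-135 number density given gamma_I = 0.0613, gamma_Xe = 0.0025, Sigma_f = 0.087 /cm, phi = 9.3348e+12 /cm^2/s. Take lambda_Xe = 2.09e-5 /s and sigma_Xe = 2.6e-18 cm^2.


Xe_eq = (gamma_I + gamma_Xe) * Sigma_f * phi / (lambda_Xe + sigma_Xe * phi)
Numerator = (0.0613 + 0.0025) * 0.087 * 9.3348e+12 = 5.181374e+10
Denominator = 2.09e-5 + 2.6e-18 * 9.3348e+12 = 4.517048e-05
Xe_eq = 5.181374e+10 / 4.517048e-05 = 1.1471e+15 /cm^3

1.1471e+15


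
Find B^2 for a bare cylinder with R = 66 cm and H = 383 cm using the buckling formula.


B^2 = (2.405/R)^2 + (pi/H)^2
B^2 = (2.405/66)^2 + (pi/383)^2
B^2 = 0.0013951 /cm^2

0.0013951


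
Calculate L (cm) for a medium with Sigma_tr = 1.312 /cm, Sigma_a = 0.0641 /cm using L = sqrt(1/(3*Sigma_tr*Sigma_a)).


D = 1 / (3 * Sigma_tr) = 1 / (3 * 1.312) = 0.2540650 cm
L = sqrt(D / Sigma_a)
L = sqrt(0.2540650 / 0.0641)
L = 1.9909 cm

1.9909


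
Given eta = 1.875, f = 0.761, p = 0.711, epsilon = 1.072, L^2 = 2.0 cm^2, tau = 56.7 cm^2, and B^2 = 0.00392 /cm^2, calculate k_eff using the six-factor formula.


k_inf = eta*f*p*eps = 1.875*0.761*0.711*1.072 = 1.087553
P_TNL = 1/(1 + L^2*B^2) = 1/(1 + 2.0*0.00392) = 0.9922210
P_FNL = exp(-B^2*tau) = exp(-0.00392*56.7) = 0.8007040
k_eff = k_inf * P_TNL * P_FNL = 1.087553 * 0.9922210 * 0.8007040
k_eff = 0.86403

0.86403


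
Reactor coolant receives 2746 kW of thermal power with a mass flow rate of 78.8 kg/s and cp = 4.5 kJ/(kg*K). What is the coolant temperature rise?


dT = Q / (m_dot * cp)
dT = 2746 / (78.8 * 4.5)
dT = 7.7439 C

7.7439


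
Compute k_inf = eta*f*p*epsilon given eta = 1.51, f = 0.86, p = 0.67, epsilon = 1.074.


k_inf = eta * f * p * epsilon
k_inf = 1.51 * 0.86 * 0.67 * 1.074
k_inf = 0.93445

0.93445


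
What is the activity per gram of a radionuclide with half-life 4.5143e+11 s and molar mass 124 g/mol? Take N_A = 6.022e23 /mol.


lambda = ln(2) / t_half = ln(2) / 4.5143e+11 = 1.535448e-12 /s
SA = lambda * N_A / M
SA = 1.535448e-12 * 6.022e23 / 124
SA = 7.4568e+09 Bq/g

7.4568e+09


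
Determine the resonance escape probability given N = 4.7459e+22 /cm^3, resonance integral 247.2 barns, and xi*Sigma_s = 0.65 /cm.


p = exp(-N * I * 1e-24 / (xi*Sigma_s))
p = exp(-4.7459e+22 * 247.2 * 1e-24 / 0.65)
p = 1.4501e-08

1.4501e-08


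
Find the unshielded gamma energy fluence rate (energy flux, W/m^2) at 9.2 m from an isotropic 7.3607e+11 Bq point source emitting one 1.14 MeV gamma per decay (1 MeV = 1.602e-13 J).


psi = A * E * 1.602e-13 / (4*pi*r^2)
psi = 7.3607e+11 * 1.14 * 1.602e-13 / (4*pi*9.2^2)
psi = 1.2639e-04 W/m^2

1.2639e-04


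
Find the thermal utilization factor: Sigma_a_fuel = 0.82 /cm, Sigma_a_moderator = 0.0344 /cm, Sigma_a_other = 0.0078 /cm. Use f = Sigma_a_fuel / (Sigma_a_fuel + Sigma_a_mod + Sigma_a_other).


f = Sigma_a_fuel / (Sigma_a_fuel + Sigma_a_mod + Sigma_a_other)
f = 0.82 / (0.82 + 0.0344 + 0.0078)
f = 0.95106

0.95106


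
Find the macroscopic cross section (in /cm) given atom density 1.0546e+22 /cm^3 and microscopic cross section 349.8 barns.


Sigma = N * sigma_barns * 1e-24
Sigma = 1.0546e+22 * 349.8 * 1e-24
Sigma = 3.6890 /cm

3.6890


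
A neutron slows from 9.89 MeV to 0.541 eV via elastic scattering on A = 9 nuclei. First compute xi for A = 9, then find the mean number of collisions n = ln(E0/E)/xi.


xi = 1 + (A-1)^2/(2A)*ln((A-1)/(A+1)) = 0.2066007 (for A = 9)
n = ln(E0/E) / xi
n = ln(9.89e6 / 0.541) / 0.2066007
n = ln(1.828096e+07) / 0.2066007 = 80.936

80.936


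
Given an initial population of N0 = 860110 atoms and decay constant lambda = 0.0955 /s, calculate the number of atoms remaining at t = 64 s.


N = N0 * exp(-lambda * t)
N = 860110 * exp(-0.0955 * 64)
N = 1906.1

1906.1


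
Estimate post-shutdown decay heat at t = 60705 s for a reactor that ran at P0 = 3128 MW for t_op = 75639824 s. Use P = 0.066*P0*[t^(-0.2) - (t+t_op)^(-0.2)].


P/P0 = 0.066 * [t^(-0.2) - (t + t_op)^(-0.2)]
P/P0 = 0.066 * [60705^(-0.2) - (60705 + 75639824)^(-0.2)]
P/P0 = 0.066 * [0.1104982 - 0.02655707] = 0.005540115
P = 3128 * 0.005540115 = 17.329 MW

17.329


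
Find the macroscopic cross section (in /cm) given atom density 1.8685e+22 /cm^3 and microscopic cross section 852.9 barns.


Sigma = N * sigma_barns * 1e-24
Sigma = 1.8685e+22 * 852.9 * 1e-24
Sigma = 15.936 /cm

15.936


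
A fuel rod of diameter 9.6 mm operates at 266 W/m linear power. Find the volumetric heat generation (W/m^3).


r = D / 2 / 1000 = 9.6 / 2 / 1000 = 0.0048 m
q''' = q' / (pi * r^2)
q''' = 266 / (pi * 0.0048^2)
q''' = 3.6749e+06 W/m^3

3.6749e+06


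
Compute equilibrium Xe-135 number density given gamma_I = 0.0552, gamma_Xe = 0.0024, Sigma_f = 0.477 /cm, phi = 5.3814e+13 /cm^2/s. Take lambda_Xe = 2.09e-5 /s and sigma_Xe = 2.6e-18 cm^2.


Xe_eq = (gamma_I + gamma_Xe) * Sigma_f * phi / (lambda_Xe + sigma_Xe * phi)
Numerator = (0.0552 + 0.0024) * 0.477 * 5.3814e+13 = 1.478550e+12
Denominator = 2.09e-5 + 2.6e-18 * 5.3814e+13 = 1.608164e-04
Xe_eq = 1.478550e+12 / 1.608164e-04 = 9.1940e+15 /cm^3

9.1940e+15


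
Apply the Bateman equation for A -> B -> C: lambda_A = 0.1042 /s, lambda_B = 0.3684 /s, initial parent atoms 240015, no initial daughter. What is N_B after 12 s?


N_B(t) = lambda_A * N_A0 / (lambda_B - lambda_A) * [exp(-lambda_A*t) - exp(-lambda_B*t)]
exp(-0.1042*12) = 0.2863902; exp(-0.3684*12) = 0.01202461
N_B = 0.1042 * 240015 / (0.3684 - 0.1042) * (0.2863902 - 0.01202461)
N_B = 25972

25972


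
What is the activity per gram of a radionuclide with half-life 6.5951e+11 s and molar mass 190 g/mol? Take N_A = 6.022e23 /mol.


lambda = ln(2) / t_half = ln(2) / 6.5951e+11 = 1.051003e-12 /s
SA = lambda * N_A / M
SA = 1.051003e-12 * 6.022e23 / 190
SA = 3.3311e+09 Bq/g

3.3311e+09


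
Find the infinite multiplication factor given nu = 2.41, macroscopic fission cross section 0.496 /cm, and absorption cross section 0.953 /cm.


k_inf = nu * Sigma_f / Sigma_a
k_inf = 2.41 * 0.496 / 0.953
k_inf = 1.2543

1.2543


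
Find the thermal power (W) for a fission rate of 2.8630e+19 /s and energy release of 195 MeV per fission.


P = fission_rate * E_MeV * 1.602e-13
P = 2.8630e+19 * 195 * 1.602e-13
P = 8.9437e+08 W

8.9437e+08


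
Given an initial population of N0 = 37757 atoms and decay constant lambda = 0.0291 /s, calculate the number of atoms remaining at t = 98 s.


N = N0 * exp(-lambda * t)
N = 37757 * exp(-0.0291 * 98)
N = 2180.1

2180.1


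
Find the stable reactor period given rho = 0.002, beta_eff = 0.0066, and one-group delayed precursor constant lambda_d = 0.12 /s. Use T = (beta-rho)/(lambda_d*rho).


T = (beta - rho) / (lambda_d * rho)
T = (0.0066 - 0.002) / (0.12 * 0.002)
T = 19.167 s

19.167


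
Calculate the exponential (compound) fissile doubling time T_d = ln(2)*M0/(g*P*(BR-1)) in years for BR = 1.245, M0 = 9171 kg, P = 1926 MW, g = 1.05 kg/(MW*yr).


Breeding gain G = BR - 1 = 1.245 - 1 = 0.245
Fissile production rate = g * P * G = 1.05 * 1926 * 0.245 = 495.4635 kg/yr
T_d = ln(2) * M0 / (g * P * G)
T_d = ln(2) * 9171 / 495.4635 = 12.830 yr

12.830


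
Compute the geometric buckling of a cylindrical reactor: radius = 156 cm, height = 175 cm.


B^2 = (2.405/R)^2 + (pi/H)^2
B^2 = (2.405/156)^2 + (pi/175)^2
B^2 = 5.5995e-04 /cm^2

5.5995e-04


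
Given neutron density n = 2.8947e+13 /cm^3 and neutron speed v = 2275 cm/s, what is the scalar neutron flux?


phi = n * v
phi = 2.8947e+13 * 2275
phi = 6.5854e+16 /cm^2/s

6.5854e+16


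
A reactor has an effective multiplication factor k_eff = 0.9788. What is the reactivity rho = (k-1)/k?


rho = (k_eff - 1) / k_eff
rho = (0.9788 - 1) / 0.9788
rho = -0.021659

-0.021659


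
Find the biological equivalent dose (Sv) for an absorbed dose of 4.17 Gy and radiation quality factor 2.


H = D * Q
H = 4.17 * 2
H = 8.3400 Sv

8.3400


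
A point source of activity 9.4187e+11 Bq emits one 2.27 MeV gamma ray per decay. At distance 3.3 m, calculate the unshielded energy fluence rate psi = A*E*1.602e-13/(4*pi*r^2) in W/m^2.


psi = A * E * 1.602e-13 / (4*pi*r^2)
psi = 9.4187e+11 * 2.27 * 1.602e-13 / (4*pi*3.3^2)
psi = 0.0025029 W/m^2

0.0025029


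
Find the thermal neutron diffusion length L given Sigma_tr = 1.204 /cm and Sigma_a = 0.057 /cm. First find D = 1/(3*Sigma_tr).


D = 1 / (3 * Sigma_tr) = 1 / (3 * 1.204) = 0.2768549 cm
L = sqrt(D / Sigma_a)
L = sqrt(0.2768549 / 0.057)
L = 2.2039 cm

2.2039


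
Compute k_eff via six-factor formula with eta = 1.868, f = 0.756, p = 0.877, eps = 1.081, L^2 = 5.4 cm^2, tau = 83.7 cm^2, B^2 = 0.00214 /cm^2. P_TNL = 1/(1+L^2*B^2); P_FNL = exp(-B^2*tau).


k_inf = eta*f*p*eps = 1.868*0.756*0.877*1.081 = 1.338825
P_TNL = 1/(1 + L^2*B^2) = 1/(1 + 5.4*0.00214) = 0.9885760
P_FNL = exp(-B^2*tau) = exp(-0.00214*83.7) = 0.8360072
k_eff = k_inf * P_TNL * P_FNL = 1.338825 * 0.9885760 * 0.8360072
k_eff = 1.1065

1.1065


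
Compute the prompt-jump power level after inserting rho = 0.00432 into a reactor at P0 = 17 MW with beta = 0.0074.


P1/P0 = beta / (beta - rho)
P1/P0 = 0.0074 / (0.0074 - 0.00432) = 2.402597
P1 = 17 * 2.402597 = 40.844 MW

40.844


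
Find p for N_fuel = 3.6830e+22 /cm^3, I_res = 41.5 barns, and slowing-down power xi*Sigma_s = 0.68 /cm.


p = exp(-N * I * 1e-24 / (xi*Sigma_s))
p = exp(-3.6830e+22 * 41.5 * 1e-24 / 0.68)
p = 0.10564

0.10564


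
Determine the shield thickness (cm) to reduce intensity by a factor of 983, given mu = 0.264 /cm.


x = ln(factor) / mu
x = ln(983) / 0.264
x = 26.101 cm

26.101


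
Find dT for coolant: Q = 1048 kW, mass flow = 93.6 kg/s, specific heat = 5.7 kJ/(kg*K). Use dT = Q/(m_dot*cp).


dT = Q / (m_dot * cp)
dT = 1048 / (93.6 * 5.7)
dT = 1.9643 C

1.9643


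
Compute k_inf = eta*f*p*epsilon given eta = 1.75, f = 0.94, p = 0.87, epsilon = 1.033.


k_inf = eta * f * p * epsilon
k_inf = 1.75 * 0.94 * 0.87 * 1.033
k_inf = 1.4784

1.4784


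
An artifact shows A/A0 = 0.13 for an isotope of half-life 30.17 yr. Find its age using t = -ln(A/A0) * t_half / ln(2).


lambda = ln(2) / t_half = ln(2) / 30.17 = 0.02297472 /yr
t = -ln(A/A0) / lambda
t = -ln(0.13) / 0.02297472
t = 88.803 yr

88.803


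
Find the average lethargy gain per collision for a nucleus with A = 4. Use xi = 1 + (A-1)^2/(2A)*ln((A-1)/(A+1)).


xi = 1 + (A-1)^2/(2A) * ln((A-1)/(A+1))
xi = 1 + (4-1)^2/(2*4) * ln((4-1)/(4 +1))
xi = 0.42532

0.42532


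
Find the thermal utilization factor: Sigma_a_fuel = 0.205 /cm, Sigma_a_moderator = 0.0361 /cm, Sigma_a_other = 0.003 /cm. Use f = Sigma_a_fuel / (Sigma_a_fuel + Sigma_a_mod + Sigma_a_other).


f = Sigma_a_fuel / (Sigma_a_fuel + Sigma_a_mod + Sigma_a_other)
f = 0.205 / (0.205 + 0.0361 + 0.003)
f = 0.83982

0.83982


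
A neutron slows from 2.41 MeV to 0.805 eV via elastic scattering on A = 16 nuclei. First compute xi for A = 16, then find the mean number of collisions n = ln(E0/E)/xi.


xi = 1 + (A-1)^2/(2A)*ln((A-1)/(A+1)) = 0.1199467 (for A = 16)
n = ln(E0/E) / xi
n = ln(2.41e6 / 0.805) / 0.1199467
n = ln(2.993789e+06) / 0.1199467 = 124.32

124.32


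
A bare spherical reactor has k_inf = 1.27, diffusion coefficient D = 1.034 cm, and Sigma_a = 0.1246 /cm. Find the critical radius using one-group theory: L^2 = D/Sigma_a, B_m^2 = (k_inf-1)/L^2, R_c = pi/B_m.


L^2 = D / Sigma_a = 1.034 / 0.1246 = 8.298555 cm^2
B_m^2 = (k_inf - 1) / L^2 = (1.27 - 1) / 8.298555 = 0.03253578 /cm^2
For a bare sphere: B_g = pi/R, so R_c = pi / sqrt(B_m^2)
R_c = pi / sqrt(0.03253578) = 17.417 cm

17.417


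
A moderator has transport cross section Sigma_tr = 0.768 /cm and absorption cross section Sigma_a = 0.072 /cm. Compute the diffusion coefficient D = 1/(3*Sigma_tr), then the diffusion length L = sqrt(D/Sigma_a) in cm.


D = 1 / (3 * Sigma_tr) = 1 / (3 * 0.768) = 0.4340278 cm
L = sqrt(D / Sigma_a)
L = sqrt(0.4340278 / 0.072)
L = 2.4552 cm

2.4552


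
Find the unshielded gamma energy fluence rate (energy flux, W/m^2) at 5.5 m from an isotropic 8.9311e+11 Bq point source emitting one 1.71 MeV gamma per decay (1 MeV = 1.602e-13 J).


psi = A * E * 1.602e-13 / (4*pi*r^2)
psi = 8.9311e+11 * 1.71 * 1.602e-13 / (4*pi*5.5^2)
psi = 6.4362e-04 W/m^2

6.4362e-04


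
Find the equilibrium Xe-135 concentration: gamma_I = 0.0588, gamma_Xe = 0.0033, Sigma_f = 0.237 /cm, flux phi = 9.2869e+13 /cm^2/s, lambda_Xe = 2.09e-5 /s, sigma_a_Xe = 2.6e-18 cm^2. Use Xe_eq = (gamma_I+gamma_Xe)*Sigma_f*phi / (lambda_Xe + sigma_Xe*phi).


Xe_eq = (gamma_I + gamma_Xe) * Sigma_f * phi / (lambda_Xe + sigma_Xe * phi)
Numerator = (0.0588 + 0.0033) * 0.237 * 9.2869e+13 = 1.366818e+12
Denominator = 2.09e-5 + 2.6e-18 * 9.2869e+13 = 2.623594e-04
Xe_eq = 1.366818e+12 / 2.623594e-04 = 5.2097e+15 /cm^3

5.2097e+15


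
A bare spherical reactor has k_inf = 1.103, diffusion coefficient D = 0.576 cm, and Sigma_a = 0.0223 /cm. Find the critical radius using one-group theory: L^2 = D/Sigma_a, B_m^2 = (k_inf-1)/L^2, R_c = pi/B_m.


L^2 = D / Sigma_a = 0.576 / 0.0223 = 25.82960 cm^2
B_m^2 = (k_inf - 1) / L^2 = (1.103 - 1) / 25.82960 = 0.003987673 /cm^2
For a bare sphere: B_g = pi/R, so R_c = pi / sqrt(B_m^2)
R_c = pi / sqrt(0.003987673) = 49.750 cm

49.750


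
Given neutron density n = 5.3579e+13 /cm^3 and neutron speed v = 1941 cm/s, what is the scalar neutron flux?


phi = n * v
phi = 5.3579e+13 * 1941
phi = 1.0400e+17 /cm^2/s

1.0400e+17


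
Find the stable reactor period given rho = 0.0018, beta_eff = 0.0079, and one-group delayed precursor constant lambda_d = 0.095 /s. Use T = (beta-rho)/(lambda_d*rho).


T = (beta - rho) / (lambda_d * rho)
T = (0.0079 - 0.0018) / (0.095 * 0.0018)
T = 35.673 s

35.673


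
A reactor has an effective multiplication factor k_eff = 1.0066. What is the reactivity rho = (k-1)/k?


rho = (k_eff - 1) / k_eff
rho = (1.0066 - 1) / 1.0066
rho = 0.0065567

0.0065567


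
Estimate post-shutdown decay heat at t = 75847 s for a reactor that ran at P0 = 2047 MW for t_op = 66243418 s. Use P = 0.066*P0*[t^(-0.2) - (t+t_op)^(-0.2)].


P/P0 = 0.066 * [t^(-0.2) - (t + t_op)^(-0.2)]
P/P0 = 0.066 * [75847^(-0.2) - (75847 + 66243418)^(-0.2)]
P/P0 = 0.066 * [0.1056847 - 0.02726918] = 0.005175424
P = 2047 * 0.005175424 = 10.594 MW

10.594


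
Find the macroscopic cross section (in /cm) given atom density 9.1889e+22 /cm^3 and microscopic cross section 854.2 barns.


Sigma = N * sigma_barns * 1e-24
Sigma = 9.1889e+22 * 854.2 * 1e-24
Sigma = 78.492 /cm

78.492


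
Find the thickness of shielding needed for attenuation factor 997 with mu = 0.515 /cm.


x = ln(factor) / mu
x = ln(997) / 0.515
x = 13.407 cm

13.407


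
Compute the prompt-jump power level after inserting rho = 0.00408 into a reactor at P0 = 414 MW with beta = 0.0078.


P1/P0 = beta / (beta - rho)
P1/P0 = 0.0078 / (0.0078 - 0.00408) = 2.096774
P1 = 414 * 2.096774 = 868.06 MW

868.06


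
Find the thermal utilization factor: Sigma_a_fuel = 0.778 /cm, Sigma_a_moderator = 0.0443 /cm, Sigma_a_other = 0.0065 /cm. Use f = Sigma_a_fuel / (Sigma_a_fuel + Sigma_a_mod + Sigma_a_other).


f = Sigma_a_fuel / (Sigma_a_fuel + Sigma_a_mod + Sigma_a_other)
f = 0.778 / (0.778 + 0.0443 + 0.0065)
f = 0.93871

0.93871


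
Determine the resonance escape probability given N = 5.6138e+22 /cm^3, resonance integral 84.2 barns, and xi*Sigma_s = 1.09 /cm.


p = exp(-N * I * 1e-24 / (xi*Sigma_s))
p = exp(-5.6138e+22 * 84.2 * 1e-24 / 1.09)
p = 0.013082

0.013082


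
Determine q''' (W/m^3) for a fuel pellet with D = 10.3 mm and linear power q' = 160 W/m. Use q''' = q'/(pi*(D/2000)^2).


r = D / 2 / 1000 = 10.3 / 2 / 1000 = 0.00515 m
q''' = q' / (pi * r^2)
q''' = 160 / (pi * 0.00515^2)
q''' = 1.9202e+06 W/m^3

1.9202e+06


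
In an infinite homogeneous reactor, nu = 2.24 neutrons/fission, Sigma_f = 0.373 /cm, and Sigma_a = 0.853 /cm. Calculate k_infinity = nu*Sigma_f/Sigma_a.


k_inf = nu * Sigma_f / Sigma_a
k_inf = 2.24 * 0.373 / 0.853
k_inf = 0.97951

0.97951


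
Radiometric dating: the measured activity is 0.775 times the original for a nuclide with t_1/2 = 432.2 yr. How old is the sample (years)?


lambda = ln(2) / t_half = ln(2) / 432.2 = 0.001603765 /yr
t = -ln(A/A0) / lambda
t = -ln(0.775) / 0.001603765
t = 158.93 yr

158.93


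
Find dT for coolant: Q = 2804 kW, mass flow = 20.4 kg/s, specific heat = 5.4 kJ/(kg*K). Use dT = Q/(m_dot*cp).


dT = Q / (m_dot * cp)
dT = 2804 / (20.4 * 5.4)
dT = 25.454 C

25.454


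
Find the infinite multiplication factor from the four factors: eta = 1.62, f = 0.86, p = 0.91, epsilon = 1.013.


k_inf = eta * f * p * epsilon
k_inf = 1.62 * 0.86 * 0.91 * 1.013
k_inf = 1.2843

1.2843


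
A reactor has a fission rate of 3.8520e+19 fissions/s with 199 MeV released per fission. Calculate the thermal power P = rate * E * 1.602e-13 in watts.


P = fission_rate * E_MeV * 1.602e-13
P = 3.8520e+19 * 199 * 1.602e-13
P = 1.2280e+09 W

1.2280e+09


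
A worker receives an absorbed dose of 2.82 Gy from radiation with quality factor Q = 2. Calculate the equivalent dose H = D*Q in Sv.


H = D * Q
H = 2.82 * 2
H = 5.6400 Sv

5.6400


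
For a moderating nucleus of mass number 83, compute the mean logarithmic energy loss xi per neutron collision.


xi = 1 + (A-1)^2/(2A) * ln((A-1)/(A+1))
xi = 1 + (83-1)^2/(2*83) * ln((83-1)/(83 +1))
xi = 0.023904

0.023904


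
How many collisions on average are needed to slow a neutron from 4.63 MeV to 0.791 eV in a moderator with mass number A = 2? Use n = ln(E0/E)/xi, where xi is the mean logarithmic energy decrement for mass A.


xi = 1 + (A-1)^2/(2A)*ln((A-1)/(A+1)) = 0.7253469 (for A = 2)
n = ln(E0/E) / xi
n = ln(4.63e6 / 0.791) / 0.7253469
n = ln(5.853350e+06) / 0.7253469 = 21.483

21.483


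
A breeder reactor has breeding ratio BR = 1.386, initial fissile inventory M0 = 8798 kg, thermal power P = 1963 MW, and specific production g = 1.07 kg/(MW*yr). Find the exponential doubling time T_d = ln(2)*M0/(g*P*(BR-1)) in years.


Breeding gain G = BR - 1 = 1.386 - 1 = 0.386
Fissile production rate = g * P * G = 1.07 * 1963 * 0.386 = 810.75826 kg/yr
T_d = ln(2) * M0 / (g * P * G)
T_d = ln(2) * 8798 / 810.75826 = 7.5217 yr

7.5217


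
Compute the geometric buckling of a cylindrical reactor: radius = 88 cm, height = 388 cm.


B^2 = (2.405/R)^2 + (pi/H)^2
B^2 = (2.405/88)^2 + (pi/388)^2
B^2 = 8.1246e-04 /cm^2

8.1246e-04


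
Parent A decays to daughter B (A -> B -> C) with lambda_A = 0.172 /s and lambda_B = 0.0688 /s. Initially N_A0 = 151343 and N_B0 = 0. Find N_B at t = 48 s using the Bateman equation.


N_B(t) = lambda_A * N_A0 / (lambda_B - lambda_A) * [exp(-lambda_A*t) - exp(-lambda_B*t)]
exp(-0.172*48) = 2.596957e-04; exp(-0.0688*48) = 0.03679475
N_B = 0.172 * 151343 / (0.0688 - 0.172) * (2.596957e-04 - 0.03679475)
N_B = 9215.5

9215.5


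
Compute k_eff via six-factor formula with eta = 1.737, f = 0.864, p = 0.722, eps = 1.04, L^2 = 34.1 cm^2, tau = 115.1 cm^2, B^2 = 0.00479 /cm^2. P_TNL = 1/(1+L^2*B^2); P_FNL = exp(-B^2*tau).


k_inf = eta*f*p*eps = 1.737*0.864*0.722*1.04 = 1.126897
P_TNL = 1/(1 + L^2*B^2) = 1/(1 + 34.1*0.00479) = 0.8595947
P_FNL = exp(-B^2*tau) = exp(-0.00479*115.1) = 0.5761836
k_eff = k_inf * P_TNL * P_FNL = 1.126897 * 0.8595947 * 0.5761836
k_eff = 0.55813

0.55813


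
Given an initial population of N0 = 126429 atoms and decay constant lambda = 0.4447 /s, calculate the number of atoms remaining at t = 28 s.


N = N0 * exp(-lambda * t)
N = 126429 * exp(-0.4447 * 28)
N = 0.49452

0.49452


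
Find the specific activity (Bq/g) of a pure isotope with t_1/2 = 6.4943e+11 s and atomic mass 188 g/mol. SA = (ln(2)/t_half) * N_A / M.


lambda = ln(2) / t_half = ln(2) / 6.4943e+11 = 1.067316e-12 /s
SA = lambda * N_A / M
SA = 1.067316e-12 * 6.022e23 / 188
SA = 3.4188e+09 Bq/g

3.4188e+09


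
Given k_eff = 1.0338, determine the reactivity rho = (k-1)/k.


rho = (k_eff - 1) / k_eff
rho = (1.0338 - 1) / 1.0338
rho = 0.032695

0.032695


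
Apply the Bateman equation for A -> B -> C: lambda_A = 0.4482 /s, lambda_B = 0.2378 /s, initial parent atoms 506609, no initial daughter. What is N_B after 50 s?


N_B(t) = lambda_A * N_A0 / (lambda_B - lambda_A) * [exp(-lambda_A*t) - exp(-lambda_B*t)]
exp(-0.4482*50) = 1.851231e-10; exp(-0.2378*50) = 6.858650e-06
N_B = 0.4482 * 506609 / (0.2378 - 0.4482) * (1.851231e-10 - 6.858650e-06)
N_B = 7.4016

7.4016


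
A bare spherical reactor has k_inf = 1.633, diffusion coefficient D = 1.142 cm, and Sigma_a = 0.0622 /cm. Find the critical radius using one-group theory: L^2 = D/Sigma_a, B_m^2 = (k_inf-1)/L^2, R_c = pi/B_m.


L^2 = D / Sigma_a = 1.142 / 0.0622 = 18.36013 cm^2
B_m^2 = (k_inf - 1) / L^2 = (1.633 - 1) / 18.36013 = 0.03447688 /cm^2
For a bare sphere: B_g = pi/R, so R_c = pi / sqrt(B_m^2)
R_c = pi / sqrt(0.03447688) = 16.919 cm

16.919


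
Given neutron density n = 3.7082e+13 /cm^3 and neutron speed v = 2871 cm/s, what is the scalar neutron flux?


phi = n * v
phi = 3.7082e+13 * 2871
phi = 1.0646e+17 /cm^2/s

1.0646e+17


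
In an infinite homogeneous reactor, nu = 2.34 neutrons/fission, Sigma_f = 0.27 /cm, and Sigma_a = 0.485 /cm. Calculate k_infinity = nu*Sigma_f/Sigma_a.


k_inf = nu * Sigma_f / Sigma_a
k_inf = 2.34 * 0.27 / 0.485
k_inf = 1.3027

1.3027


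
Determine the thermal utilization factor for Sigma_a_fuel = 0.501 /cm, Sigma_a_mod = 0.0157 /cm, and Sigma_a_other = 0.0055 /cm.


f = Sigma_a_fuel / (Sigma_a_fuel + Sigma_a_mod + Sigma_a_other)
f = 0.501 / (0.501 + 0.0157 + 0.0055)
f = 0.95940

0.95940


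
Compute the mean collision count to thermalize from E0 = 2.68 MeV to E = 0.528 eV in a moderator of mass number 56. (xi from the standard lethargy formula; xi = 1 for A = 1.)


xi = 1 + (A-1)^2/(2A)*ln((A-1)/(A+1)) = 0.03529286 (for A = 56)
n = ln(E0/E) / xi
n = ln(2.68e6 / 0.528) / 0.03529286
n = ln(5.075758e+06) / 0.03529286 = 437.48

437.48


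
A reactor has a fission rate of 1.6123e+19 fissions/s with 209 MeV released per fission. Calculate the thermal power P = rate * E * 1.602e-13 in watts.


P = fission_rate * E_MeV * 1.602e-13
P = 1.6123e+19 * 209 * 1.602e-13
P = 5.3983e+08 W

5.3983e+08


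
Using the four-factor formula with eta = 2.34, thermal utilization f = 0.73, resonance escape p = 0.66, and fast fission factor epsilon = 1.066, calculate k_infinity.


k_inf = eta * f * p * epsilon
k_inf = 2.34 * 0.73 * 0.66 * 1.066
k_inf = 1.2018

1.2018


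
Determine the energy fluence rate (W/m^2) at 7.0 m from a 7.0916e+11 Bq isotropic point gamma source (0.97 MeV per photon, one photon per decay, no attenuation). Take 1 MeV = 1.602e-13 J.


psi = A * E * 1.602e-13 / (4*pi*r^2)
psi = 7.0916e+11 * 0.97 * 1.602e-13 / (4*pi*7.0^2)
psi = 1.7897e-04 W/m^2

1.7897e-04


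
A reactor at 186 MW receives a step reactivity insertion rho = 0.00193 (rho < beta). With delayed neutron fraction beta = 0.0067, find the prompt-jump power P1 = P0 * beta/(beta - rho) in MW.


P1/P0 = beta / (beta - rho)
P1/P0 = 0.0067 / (0.0067 - 0.00193) = 1.404612
P1 = 186 * 1.404612 = 261.26 MW

261.26


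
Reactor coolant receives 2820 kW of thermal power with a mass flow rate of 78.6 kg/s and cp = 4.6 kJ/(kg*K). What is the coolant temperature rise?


dT = Q / (m_dot * cp)
dT = 2820 / (78.6 * 4.6)
dT = 7.7995 C

7.7995


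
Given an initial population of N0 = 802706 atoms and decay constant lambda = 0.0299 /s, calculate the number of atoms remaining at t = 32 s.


N = N0 * exp(-lambda * t)
N = 802706 * exp(-0.0299 * 32)
N = 308336

308336


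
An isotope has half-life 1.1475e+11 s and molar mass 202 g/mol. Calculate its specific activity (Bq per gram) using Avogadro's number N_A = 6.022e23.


lambda = ln(2) / t_half = ln(2) / 1.1475e+11 = 6.040498e-12 /s
SA = lambda * N_A / M
SA = 6.040498e-12 * 6.022e23 / 202
SA = 1.8008e+10 Bq/g

1.8008e+10


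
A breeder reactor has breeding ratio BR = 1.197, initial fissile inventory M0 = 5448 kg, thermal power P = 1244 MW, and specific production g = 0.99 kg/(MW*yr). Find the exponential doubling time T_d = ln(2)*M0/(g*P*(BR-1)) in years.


Breeding gain G = BR - 1 = 1.197 - 1 = 0.197
Fissile production rate = g * P * G = 0.99 * 1244 * 0.197 = 242.61732 kg/yr
T_d = ln(2) * M0 / (g * P * G)
T_d = ln(2) * 5448 / 242.61732 = 15.565 yr

15.565


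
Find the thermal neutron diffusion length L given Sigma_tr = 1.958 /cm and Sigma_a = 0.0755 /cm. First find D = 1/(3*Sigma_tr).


D = 1 / (3 * Sigma_tr) = 1 / (3 * 1.958) = 0.1702417 cm
L = sqrt(D / Sigma_a)
L = sqrt(0.1702417 / 0.0755)
L = 1.5016 cm

1.5016


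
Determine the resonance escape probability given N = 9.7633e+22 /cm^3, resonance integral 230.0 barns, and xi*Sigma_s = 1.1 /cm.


p = exp(-N * I * 1e-24 / (xi*Sigma_s))
p = exp(-9.7633e+22 * 230.0 * 1e-24 / 1.1)
p = 1.3622e-09

1.3622e-09


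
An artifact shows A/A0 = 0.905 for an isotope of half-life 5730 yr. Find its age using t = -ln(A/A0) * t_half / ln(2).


lambda = ln(2) / t_half = ln(2) / 5730 = 1.209681e-04 /yr
t = -ln(A/A0) / lambda
t = -ln(0.905) / 1.209681e-04
t = 825.18 yr

825.18


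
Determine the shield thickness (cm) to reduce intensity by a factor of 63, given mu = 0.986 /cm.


x = ln(factor) / mu
x = ln(63) / 0.986
x = 4.2020 cm

4.2020


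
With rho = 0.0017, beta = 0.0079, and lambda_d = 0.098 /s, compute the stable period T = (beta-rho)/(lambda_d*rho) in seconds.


T = (beta - rho) / (lambda_d * rho)
T = (0.0079 - 0.0017) / (0.098 * 0.0017)
T = 37.215 s

37.215


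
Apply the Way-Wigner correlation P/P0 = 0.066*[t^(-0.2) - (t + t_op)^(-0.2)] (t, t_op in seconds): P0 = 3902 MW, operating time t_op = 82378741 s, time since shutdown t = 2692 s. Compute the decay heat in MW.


P/P0 = 0.066 * [t^(-0.2) - (t + t_op)^(-0.2)]
P/P0 = 0.066 * [2692^(-0.2) - (2692 + 82378741)^(-0.2)]
P/P0 = 0.066 * [0.2060559 - 0.02611164] = 0.01187632
P = 3902 * 0.01187632 = 46.341 MW

46.341


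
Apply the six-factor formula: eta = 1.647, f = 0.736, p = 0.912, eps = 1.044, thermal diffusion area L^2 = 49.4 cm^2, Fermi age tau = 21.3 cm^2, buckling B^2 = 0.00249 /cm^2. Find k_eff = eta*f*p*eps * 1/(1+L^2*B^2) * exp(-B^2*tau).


k_inf = eta*f*p*eps = 1.647*0.736*0.912*1.044 = 1.154162
P_TNL = 1/(1 + L^2*B^2) = 1/(1 + 49.4*0.00249) = 0.8904672
P_FNL = exp(-B^2*tau) = exp(-0.00249*21.3) = 0.9483449
k_eff = k_inf * P_TNL * P_FNL = 1.154162 * 0.8904672 * 0.9483449
k_eff = 0.97466

0.97466


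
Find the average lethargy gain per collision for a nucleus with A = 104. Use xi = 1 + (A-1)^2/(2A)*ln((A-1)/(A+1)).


xi = 1 + (A-1)^2/(2A) * ln((A-1)/(A+1))
xi = 1 + (104-1)^2/(2*104) * ln((104-1)/(104 +1))
xi = 0.019108

0.019108


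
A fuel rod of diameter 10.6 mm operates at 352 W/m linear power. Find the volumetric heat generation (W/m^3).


r = D / 2 / 1000 = 10.6 / 2 / 1000 = 0.0053 m
q''' = q' / (pi * r^2)
q''' = 352 / (pi * 0.0053^2)
q''' = 3.9888e+06 W/m^3

3.9888e+06


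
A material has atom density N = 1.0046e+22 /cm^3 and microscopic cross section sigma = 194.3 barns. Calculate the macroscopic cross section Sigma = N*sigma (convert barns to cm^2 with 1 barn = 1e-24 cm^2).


Sigma = N * sigma_barns * 1e-24
Sigma = 1.0046e+22 * 194.3 * 1e-24
Sigma = 1.9519 /cm

1.9519


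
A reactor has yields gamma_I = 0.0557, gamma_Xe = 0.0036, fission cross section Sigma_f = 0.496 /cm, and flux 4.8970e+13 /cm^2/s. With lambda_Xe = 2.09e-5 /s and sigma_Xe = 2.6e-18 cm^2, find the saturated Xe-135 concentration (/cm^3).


Xe_eq = (gamma_I + gamma_Xe) * Sigma_f * phi / (lambda_Xe + sigma_Xe * phi)
Numerator = (0.0557 + 0.0036) * 0.496 * 4.8970e+13 = 1.440345e+12
Denominator = 2.09e-5 + 2.6e-18 * 4.8970e+13 = 1.482220e-04
Xe_eq = 1.440345e+12 / 1.482220e-04 = 9.7175e+15 /cm^3

9.7175e+15


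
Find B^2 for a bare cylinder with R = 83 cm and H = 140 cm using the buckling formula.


B^2 = (2.405/R)^2 + (pi/H)^2
B^2 = (2.405/83)^2 + (pi/140)^2
B^2 = 0.0013432 /cm^2

0.0013432


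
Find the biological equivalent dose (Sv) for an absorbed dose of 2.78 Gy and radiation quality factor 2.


H = D * Q
H = 2.78 * 2
H = 5.5600 Sv

5.5600


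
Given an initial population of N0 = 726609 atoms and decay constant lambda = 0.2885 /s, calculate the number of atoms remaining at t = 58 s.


N = N0 * exp(-lambda * t)
N = 726609 * exp(-0.2885 * 58)
N = 0.039287

0.039287
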